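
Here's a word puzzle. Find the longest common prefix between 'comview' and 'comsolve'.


Compare from the start: 3 characters match: 'com'. Mismatch at position 4: 'v' vs 's'.

com


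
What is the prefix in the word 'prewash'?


The word 'prewash' = 'pre' (prefix) + 'wash' (root). The prefix is 'pre'.

pre


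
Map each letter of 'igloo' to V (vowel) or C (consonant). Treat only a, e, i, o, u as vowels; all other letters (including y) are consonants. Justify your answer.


Letter mapping: i = V, g = C, l = C, o = V, o = V.

VCCVV


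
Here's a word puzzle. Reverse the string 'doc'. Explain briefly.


Reverse 'doc' character by character: 'cod'.

cod


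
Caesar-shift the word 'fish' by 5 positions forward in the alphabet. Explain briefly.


Shift each letter by 5: f -> k, i -> n, s -> x, h -> m. Result: 'knxm'.

knxm


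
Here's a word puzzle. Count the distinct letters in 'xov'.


Unique letters in 'xov': {o, v, x} = 3 distinct letters.

3


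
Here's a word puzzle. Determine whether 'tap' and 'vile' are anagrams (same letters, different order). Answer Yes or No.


Sorted letters of 'tap': 'apt'
Sorted letters of 'vile': 'eilv'
They do not match.

No


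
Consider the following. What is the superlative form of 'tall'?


Apply superlative formation (add -est): 'tall' -> 'tallest'.

tallest


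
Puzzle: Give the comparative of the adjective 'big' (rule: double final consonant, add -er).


Apply comparative formation (double final consonant, add -er): 'big' -> 'bigger'.

bigger


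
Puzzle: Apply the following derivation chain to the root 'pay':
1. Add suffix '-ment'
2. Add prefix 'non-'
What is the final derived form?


Step 1: Add suffix '-ment' to 'pay' = 'payment'
Step 2: Add prefix 'non-' to 'payment' = 'nonpayment'

nonpayment


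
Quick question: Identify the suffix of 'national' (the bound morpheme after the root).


The word 'national' = 'nation' (root) + '-al' (suffix). The suffix is '-al'.

al


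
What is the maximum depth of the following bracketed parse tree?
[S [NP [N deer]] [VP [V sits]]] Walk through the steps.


Count bracket nesting levels:
'[' at pos 0: depth = 1
'[' at pos 3: depth = 2
'[' at pos 7: depth = 3
'[' at pos 17: depth = 2
'[' at pos 21: depth = 3
Maximum depth reached: 3

3


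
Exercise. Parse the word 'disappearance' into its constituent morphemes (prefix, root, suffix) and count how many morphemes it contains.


Step 1: Identify prefix: 'dis' (meaning: not/apart)
Step 2: Identify root: 'appear'
Step 3: Identify suffix(es): 'ance'
Decomposition: dis- (prefix: not/apart) + appear (root) + -ance (suffix: state/act)
Total morphemes: 3

3 morphemes (dis- (prefix: not/apart) + appear (root) + -ance (suffix: state/act))


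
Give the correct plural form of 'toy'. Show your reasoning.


Apply rule: Add -s. 'toy' becomes 'toys'.

toys


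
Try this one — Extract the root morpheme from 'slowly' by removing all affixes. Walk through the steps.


Remove suffix '-ly' from 'slowly' to get root 'slow'.

slow


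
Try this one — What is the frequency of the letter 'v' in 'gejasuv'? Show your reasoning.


Letter 'v' in 'gejasuv': found at position(s) 7 = 1 occurrence(s).

1


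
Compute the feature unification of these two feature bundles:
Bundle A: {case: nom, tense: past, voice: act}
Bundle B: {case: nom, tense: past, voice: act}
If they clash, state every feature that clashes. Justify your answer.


Compare features:
case: A=nom vs B=nom -> unified: nom
tense: A=past vs B=past -> unified: past
voice: A=act vs B=act -> unified: act
No clashes found.

Unified: {case: nom, tense: past, voice: act}


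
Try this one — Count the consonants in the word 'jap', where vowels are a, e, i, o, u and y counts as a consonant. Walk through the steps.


Consonants in 'jap': j, p = 2 consonants.

2


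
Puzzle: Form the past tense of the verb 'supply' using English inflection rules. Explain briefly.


Apply rule: Change -y to -ied. 'supply' becomes 'supplied'.

supplied


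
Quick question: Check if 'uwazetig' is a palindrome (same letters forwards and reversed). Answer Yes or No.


Forward: 'uwazetig'
Reversed: 'gitezawu'
They differ.

No


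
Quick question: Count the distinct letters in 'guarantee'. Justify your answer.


Unique letters in 'guarantee': {a, e, g, n, r, t, u} = 7 distinct letters.

7


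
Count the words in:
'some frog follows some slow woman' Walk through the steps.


Split into words: some | frog | follows | some | slow | woman = 6 words.

6


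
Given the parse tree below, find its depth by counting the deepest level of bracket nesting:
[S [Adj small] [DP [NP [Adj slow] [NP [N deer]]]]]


Count bracket nesting levels:
'[' at pos 0: depth = 1
'[' at pos 3: depth = 2
'[' at pos 15: depth = 2
'[' at pos 19: depth = 3
'[' at pos 23: depth = 4
'[' at pos 34: depth = 4
'[' at pos 38: depth = 5
Maximum depth reached: 5

5


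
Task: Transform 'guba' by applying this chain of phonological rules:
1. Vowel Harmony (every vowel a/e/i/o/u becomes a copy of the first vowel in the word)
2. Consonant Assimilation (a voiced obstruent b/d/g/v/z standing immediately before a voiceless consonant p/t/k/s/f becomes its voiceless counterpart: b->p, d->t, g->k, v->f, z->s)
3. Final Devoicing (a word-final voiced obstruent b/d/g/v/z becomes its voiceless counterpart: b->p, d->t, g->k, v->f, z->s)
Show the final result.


Starting form: 'guba'
Rule 1: Vowel Harmony: all vowels become 'u' (matching first vowel). 'guba' -> 'gubu'
Rule 2: Consonant Assimilation: no voiced obstruent (b/d/g/v/z) stands immediately before a voiceless consonant (p/t/k/s/f). No change.
Rule 3: Final Devoicing: the word ends in the vowel 'u', not a consonant. No change.
Final form: 'gubu'

gubu


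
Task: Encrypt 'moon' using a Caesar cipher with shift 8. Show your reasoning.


Shift each letter by 8: m -> u, o -> w, o -> w, n -> v. Result: 'uwwv'.

uwwv


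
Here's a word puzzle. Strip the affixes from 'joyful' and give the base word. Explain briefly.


Remove suffix '-ful' from 'joyful' to get root 'joy'.

joy


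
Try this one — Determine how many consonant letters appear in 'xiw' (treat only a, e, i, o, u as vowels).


Consonants in 'xiw': x, w = 2 consonants.

2


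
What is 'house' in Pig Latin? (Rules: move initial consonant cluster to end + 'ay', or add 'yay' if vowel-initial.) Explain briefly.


'house': move consonant cluster 'h' to end and add 'ay': 'ousehay'.

ousehay


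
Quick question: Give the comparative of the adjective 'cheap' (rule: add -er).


Apply comparative formation (add -er): 'cheap' -> 'cheaper'.

cheaper


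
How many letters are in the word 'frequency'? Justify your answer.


Spell out 'frequency' and number each letter: f(1), r(2), e(3), q(4), u(5), e(6), n(7), c(8), y(9). Total: 9 letters.

9


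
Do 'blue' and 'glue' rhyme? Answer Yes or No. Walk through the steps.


Rime (stressed vowel + following sounds) of 'blue': -ue = /uː/
Rime of 'glue': -ue = /uː/
/uː/ and /uː/ are the same ending sound, so the words rhyme.

Yes


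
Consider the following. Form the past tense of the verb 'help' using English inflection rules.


Apply rule: Add -ed. 'help' becomes 'helped'.

helped


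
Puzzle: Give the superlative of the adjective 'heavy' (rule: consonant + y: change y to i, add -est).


Apply superlative formation (consonant + y: change y to i, add -est): 'heavy' -> 'heaviest'.

heaviest


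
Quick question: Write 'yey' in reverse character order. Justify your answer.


Reverse 'yey' character by character: 'yey'.

yey


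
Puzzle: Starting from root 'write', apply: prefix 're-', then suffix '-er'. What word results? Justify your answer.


Step 1: Add prefix 're-' to 'write' = 'rewrite'
Step 2: Add suffix '-er' to 'rewrite' = 'rewriter'

rewriter


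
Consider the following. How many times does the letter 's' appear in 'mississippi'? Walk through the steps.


Letter 's' in 'mississippi': found at position(s) 3, 4, 6, 7 = 4 occurrence(s).

4


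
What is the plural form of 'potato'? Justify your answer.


Apply rule: Add -es (consonant + o). 'potato' becomes 'potatoes'.

potatoes


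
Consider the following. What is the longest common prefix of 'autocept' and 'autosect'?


Compare from the start: 4 characters match: 'auto'. Mismatch at position 5: 'c' vs 's'.

auto


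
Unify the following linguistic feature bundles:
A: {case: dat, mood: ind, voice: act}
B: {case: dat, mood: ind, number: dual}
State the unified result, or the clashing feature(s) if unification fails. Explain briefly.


Compare features:
case: A=dat vs B=dat -> unified: dat
mood: A=ind vs B=ind -> unified: ind
number: A=_ vs B=dual -> unified: dual
voice: A=act vs B=_ -> unified: act
No clashes found.

Unified: {case: dat, mood: ind, number: dual, voice: act}


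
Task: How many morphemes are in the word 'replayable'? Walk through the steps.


Decomposition: re- (prefix) + play (root) + -able (suffix) = 3 morpheme(s)

3 morphemes


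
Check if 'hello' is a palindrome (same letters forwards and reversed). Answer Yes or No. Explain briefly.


Forward: 'hello'
Reversed: 'olleh'
They differ.

No


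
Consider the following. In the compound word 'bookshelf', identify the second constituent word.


Split 'bookshelf' into 'book' + 'shelf'. The second part is 'shelf'.

shelf


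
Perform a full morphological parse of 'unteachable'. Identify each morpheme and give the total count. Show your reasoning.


Step 1: Identify prefix: 'un' (meaning: not/reverse)
Step 2: Identify root: 'teach'
Step 3: Identify suffix(es): 'able'
Decomposition: un- (prefix: not/reverse) + teach (root) + -able (suffix: capable of)
Total morphemes: 3

3 morphemes (un- (prefix: not/reverse) + teach (root) + -able (suffix: capable of))


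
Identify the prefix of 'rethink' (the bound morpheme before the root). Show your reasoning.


The word 'rethink' = 're' (prefix) + 'think' (root). The prefix is 're'.

re


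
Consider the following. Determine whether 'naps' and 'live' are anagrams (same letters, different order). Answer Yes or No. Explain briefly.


Sorted letters of 'naps': 'anps'
Sorted letters of 'live': 'eilv'
They do not match.

No


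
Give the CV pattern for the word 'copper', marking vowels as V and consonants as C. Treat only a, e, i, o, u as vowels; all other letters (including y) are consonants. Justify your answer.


Letter mapping: c = C, o = V, p = C, p = C, e = V, r = C.

CVCCVC


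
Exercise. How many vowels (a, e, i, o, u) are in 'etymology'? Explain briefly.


Vowels in 'etymology': e, o, o = 3 vowels.

3


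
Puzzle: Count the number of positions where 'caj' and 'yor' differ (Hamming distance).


Alignment:
Position 1: 'c' vs 'y' = DIFFER
Position 2: 'a' vs 'o' = DIFFER
Position 3: 'j' vs 'r' = DIFFER
Total differences: 3

3


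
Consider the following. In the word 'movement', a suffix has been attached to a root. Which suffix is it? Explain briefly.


The word 'movement' = 'move' (root) + '-ment' (suffix). The suffix is '-ment'.

ment


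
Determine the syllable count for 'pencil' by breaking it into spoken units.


Break 'pencil' into syllables: pen-cil -> pen | cil = 2 syllables

2 syllables


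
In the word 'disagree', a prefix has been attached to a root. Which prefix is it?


The word 'disagree' = 'dis' (prefix) + 'agree' (root). The prefix is 'dis'.

dis


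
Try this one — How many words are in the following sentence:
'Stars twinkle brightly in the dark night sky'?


Split into words: Stars | twinkle | brightly | in | the | dark | night | sky = 8 words.

8


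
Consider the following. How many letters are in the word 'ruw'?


Spell out 'ruw' and number each letter: r(1), u(2), w(3). Total: 3 letters.

3


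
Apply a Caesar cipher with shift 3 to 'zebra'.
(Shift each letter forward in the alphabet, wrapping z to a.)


Shift each letter by 3: z -> c, e -> h, b -> e, r -> u, a -> d. Result: 'cheud'.

cheud


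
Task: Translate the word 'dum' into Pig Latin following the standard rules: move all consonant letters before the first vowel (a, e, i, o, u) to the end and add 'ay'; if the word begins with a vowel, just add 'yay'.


'dum': move consonant cluster 'd' to end and add 'ay': 'umday'.

umday


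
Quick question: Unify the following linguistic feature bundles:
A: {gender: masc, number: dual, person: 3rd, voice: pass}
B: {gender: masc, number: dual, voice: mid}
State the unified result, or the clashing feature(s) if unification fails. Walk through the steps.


Compare features:
gender: A=masc vs B=masc -> unified: masc
number: A=dual vs B=dual -> unified: dual
person: A=3rd vs B=_ -> unified: 3rd
voice: A=pass vs B=mid -> CLASH
Clash detected on feature 'voice' (pass vs mid); unification fails.

CLASH on 'voice' (pass vs mid)


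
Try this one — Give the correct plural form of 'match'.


Apply rule: Add -es (sibilant/fricative ending). 'match' becomes 'matches'.

matches


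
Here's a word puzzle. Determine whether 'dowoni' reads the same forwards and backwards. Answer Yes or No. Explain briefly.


Forward: 'dowoni'
Reversed: 'inowod'
They differ.

No


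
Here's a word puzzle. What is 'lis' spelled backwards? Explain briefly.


Reverse 'lis' character by character: 'sil'.

sil


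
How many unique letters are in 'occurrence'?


Unique letters in 'occurrence': {c, e, n, o, r, u} = 6 distinct letters.

6


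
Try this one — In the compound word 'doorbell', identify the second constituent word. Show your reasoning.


Split 'doorbell' into 'door' + 'bell'. The second part is 'bell'.

bell


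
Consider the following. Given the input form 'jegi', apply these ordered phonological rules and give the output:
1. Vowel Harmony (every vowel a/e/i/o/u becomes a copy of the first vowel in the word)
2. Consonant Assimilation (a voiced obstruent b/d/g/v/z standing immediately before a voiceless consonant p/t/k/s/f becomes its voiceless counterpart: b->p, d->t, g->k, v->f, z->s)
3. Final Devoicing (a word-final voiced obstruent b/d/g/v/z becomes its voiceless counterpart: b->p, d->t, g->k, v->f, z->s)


Starting form: 'jegi'
Rule 1: Vowel Harmony: all vowels become 'e' (matching first vowel). 'jegi' -> 'jege'
Rule 2: Consonant Assimilation: no voiced obstruent (b/d/g/v/z) stands immediately before a voiceless consonant (p/t/k/s/f). No change.
Rule 3: Final Devoicing: the word ends in the vowel 'e', not a consonant. No change.
Final form: 'jege'

jege


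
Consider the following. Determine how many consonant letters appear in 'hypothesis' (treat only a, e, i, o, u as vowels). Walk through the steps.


Consonants in 'hypothesis': h, y, p, t, h, s, s = 7 consonants.

7


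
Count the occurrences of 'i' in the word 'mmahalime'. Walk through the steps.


Letter 'i' in 'mmahalime': found at position(s) 7 = 1 occurrence(s).

1


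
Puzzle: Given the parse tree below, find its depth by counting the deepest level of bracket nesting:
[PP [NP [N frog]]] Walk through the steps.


Count bracket nesting levels:
'[' at pos 0: depth = 1
'[' at pos 4: depth = 2
'[' at pos 8: depth = 3
Maximum depth reached: 3

3


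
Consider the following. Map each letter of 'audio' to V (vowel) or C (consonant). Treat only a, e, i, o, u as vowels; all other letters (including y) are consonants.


Letter mapping: a = V, u = V, d = C, i = V, o = V.

VVCVV


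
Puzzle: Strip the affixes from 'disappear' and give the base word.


Remove prefix 'dis' from 'disappear' to get root 'appear'.

appear


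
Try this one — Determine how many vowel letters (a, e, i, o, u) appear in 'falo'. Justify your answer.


Vowels in 'falo': a, o = 2 vowels.

2


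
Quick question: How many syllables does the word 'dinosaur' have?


Break 'dinosaur' into syllables: di-no-saur -> di | no | saur = 3 syllables

3 syllables


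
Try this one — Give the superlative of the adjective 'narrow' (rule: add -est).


Apply superlative formation (add -est): 'narrow' -> 'narrowest'.

narrowest


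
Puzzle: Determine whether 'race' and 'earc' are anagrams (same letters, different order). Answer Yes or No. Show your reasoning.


Sorted letters of 'race': 'acer'
Sorted letters of 'earc': 'acer'
They match.

Yes


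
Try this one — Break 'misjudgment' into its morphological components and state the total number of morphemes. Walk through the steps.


Step 1: Identify prefix: 'mis' (meaning: wrongly)
Step 2: Identify root: 'judge'
Step 3: Identify suffix(es): 'ment'
Decomposition: mis- (prefix: wrongly) + judge (root) + -ment (suffix: action/result)
Total morphemes: 3

3 morphemes (mis- (prefix: wrongly) + judge (root) + -ment (suffix: action/result))


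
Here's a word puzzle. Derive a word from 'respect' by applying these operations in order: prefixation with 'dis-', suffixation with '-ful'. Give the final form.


Step 1: Add prefix 'dis-' to 'respect' = 'disrespect'
Step 2: Add suffix '-ful' to 'disrespect' = 'disrespectful'

disrespectful


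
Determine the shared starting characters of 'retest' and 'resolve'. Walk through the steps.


Compare from the start: 2 characters match: 're'. Mismatch at position 3: 't' vs 's'.

re


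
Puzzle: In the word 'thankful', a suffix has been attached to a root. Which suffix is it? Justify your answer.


The word 'thankful' = 'thank' (root) + '-ful' (suffix). The suffix is '-ful'.

ful


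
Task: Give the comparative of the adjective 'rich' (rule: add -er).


Apply comparative formation (add -er): 'rich' -> 'richer'.

richer


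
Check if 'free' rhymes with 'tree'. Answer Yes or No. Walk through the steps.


Rime (stressed vowel + following sounds) of 'free': -ee = /iː/
Rime of 'tree': -ee = /iː/
/iː/ and /iː/ are the same ending sound, so the words rhyme.

Yes


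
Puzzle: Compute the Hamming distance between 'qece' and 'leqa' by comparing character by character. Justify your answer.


Alignment:
Position 1: 'q' vs 'l' = DIFFER
Position 2: 'e' vs 'e' = match
Position 3: 'c' vs 'q' = DIFFER
Position 4: 'e' vs 'a' = DIFFER
Total differences: 3

3


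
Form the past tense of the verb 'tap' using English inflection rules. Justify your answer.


Apply rule: Double final consonant and add -ed. 'tap' becomes 'tapped'.

tapped


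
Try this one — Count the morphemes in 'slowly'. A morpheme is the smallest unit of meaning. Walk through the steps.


Decomposition: slow (root) + -ly (suffix) = 2 morpheme(s)

2 morphemes


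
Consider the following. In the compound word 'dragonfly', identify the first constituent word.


Split 'dragonfly' into 'dragon' + 'fly'. The first part is 'dragon'.

dragon


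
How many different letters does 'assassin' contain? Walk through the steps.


Unique letters in 'assassin': {a, i, n, s} = 4 distinct letters.

4


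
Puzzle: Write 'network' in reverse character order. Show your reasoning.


Reverse 'network' character by character: 'krowten'.

krowten


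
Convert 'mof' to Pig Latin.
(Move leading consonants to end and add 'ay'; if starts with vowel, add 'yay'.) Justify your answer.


'mof': move consonant cluster 'm' to end and add 'ay': 'ofmay'.

ofmay


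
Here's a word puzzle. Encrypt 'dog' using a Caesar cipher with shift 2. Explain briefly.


Shift each letter by 2: d -> f, o -> q, g -> i. Result: 'fqi'.

fqi


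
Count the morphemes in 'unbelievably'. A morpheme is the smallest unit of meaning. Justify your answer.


Decomposition: un- (prefix) + believe (root) + -able (suffix) + -ly (suffix) = 4 morpheme(s)

4 morphemes


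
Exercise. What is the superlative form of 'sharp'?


Apply superlative formation (add -est): 'sharp' -> 'sharpest'.

sharpest


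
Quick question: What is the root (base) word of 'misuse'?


Remove prefix 'mis' from 'misuse' to get root 'use'.

use


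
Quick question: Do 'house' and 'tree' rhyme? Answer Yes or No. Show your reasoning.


Rime (stressed vowel + following sounds) of 'house': -ouse = /aʊs/
Rime of 'tree': -ee = /iː/
/aʊs/ and /iː/ are different ending sounds, so the words do not rhyme.

No


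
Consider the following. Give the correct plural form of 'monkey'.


Apply rule: Add -s. 'monkey' becomes 'monkeys'.

monkeys


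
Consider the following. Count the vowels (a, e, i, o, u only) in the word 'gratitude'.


Vowels in 'gratitude': a, i, u, e = 4 vowels.

4


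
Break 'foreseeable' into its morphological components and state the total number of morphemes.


Step 1: Identify prefix: 'fore' (meaning: before/front)
Step 2: Identify root: 'see'
Step 3: Identify suffix(es): 'able'
Decomposition: fore- (prefix: before/front) + see (root) + -able (suffix: capable of)
Total morphemes: 3

3 morphemes (fore- (prefix: before/front) + see (root) + -able (suffix: capable of))


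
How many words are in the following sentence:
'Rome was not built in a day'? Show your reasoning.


Split into words: Rome | was | not | built | in | a | day = 7 words.

7


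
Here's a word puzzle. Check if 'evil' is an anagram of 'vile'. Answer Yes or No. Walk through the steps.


Sorted letters of 'evil': 'eilv'
Sorted letters of 'vile': 'eilv'
They match.

Yes


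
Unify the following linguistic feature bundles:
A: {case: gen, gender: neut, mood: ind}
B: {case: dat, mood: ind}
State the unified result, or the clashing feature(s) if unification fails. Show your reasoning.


Compare features:
case: A=gen vs B=dat -> CLASH
gender: A=neut vs B=_ -> unified: neut
mood: A=ind vs B=ind -> unified: ind
Clash detected on feature 'case' (gen vs dat); unification fails.

CLASH on 'case' (gen vs dat)


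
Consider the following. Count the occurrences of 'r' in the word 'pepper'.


Letter 'r' in 'pepper': found at position(s) 6 = 1 occurrence(s).

1


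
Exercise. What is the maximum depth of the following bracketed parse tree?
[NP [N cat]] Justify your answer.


Count bracket nesting levels:
'[' at pos 0: depth = 1
'[' at pos 4: depth = 2
Maximum depth reached: 2

2


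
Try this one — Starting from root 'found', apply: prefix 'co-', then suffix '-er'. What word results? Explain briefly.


Step 1: Add prefix 'co-' to 'found' = 'cofound'
Step 2: Add suffix '-er' to 'cofound' = 'cofounder'

cofounder


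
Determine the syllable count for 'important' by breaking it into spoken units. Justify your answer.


Break 'important' into syllables: im-por-tant -> im | por | tant = 3 syllables

3 syllables


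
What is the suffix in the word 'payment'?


The word 'payment' = 'pay' (root) + '-ment' (suffix). The suffix is '-ment'.

ment


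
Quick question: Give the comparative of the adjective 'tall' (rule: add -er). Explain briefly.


Apply comparative formation (add -er): 'tall' -> 'taller'.

taller


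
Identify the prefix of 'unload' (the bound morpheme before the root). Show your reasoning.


The word 'unload' = 'un' (prefix) + 'load' (root). The prefix is 'un'.

un


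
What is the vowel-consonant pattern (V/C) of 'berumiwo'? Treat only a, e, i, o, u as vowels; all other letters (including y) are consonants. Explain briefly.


Letter mapping: b = C, e = V, r = C, u = V, m = C, i = V, w = C, o = V.

CVCVCVCV


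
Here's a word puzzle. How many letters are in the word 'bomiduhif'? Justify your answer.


Spell out 'bomiduhif' and number each letter: b(1), o(2), m(3), i(4), d(5), u(6), h(7), i(8), f(9). Total: 9 letters.

9


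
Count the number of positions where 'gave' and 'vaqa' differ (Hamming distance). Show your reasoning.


Alignment:
Position 1: 'g' vs 'v' = DIFFER
Position 2: 'a' vs 'a' = match
Position 3: 'v' vs 'q' = DIFFER
Position 4: 'e' vs 'a' = DIFFER
Total differences: 3

3


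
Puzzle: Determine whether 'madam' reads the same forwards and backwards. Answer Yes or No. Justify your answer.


Forward: 'madam'
Reversed: 'madam'
They are identical.

Yes


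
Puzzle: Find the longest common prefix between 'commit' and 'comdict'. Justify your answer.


Compare from the start: 3 characters match: 'com'. Mismatch at position 4: 'm' vs 'd'.

com


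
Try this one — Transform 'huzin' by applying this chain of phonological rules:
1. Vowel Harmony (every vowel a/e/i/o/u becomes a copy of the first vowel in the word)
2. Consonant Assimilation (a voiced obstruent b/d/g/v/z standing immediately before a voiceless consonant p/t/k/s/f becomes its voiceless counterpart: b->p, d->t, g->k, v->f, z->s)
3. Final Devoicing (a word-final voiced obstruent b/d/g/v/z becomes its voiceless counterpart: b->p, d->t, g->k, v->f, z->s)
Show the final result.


Starting form: 'huzin'
Rule 1: Vowel Harmony: all vowels become 'u' (matching first vowel). 'huzin' -> 'huzun'
Rule 2: Consonant Assimilation: no voiced obstruent (b/d/g/v/z) stands immediately before a voiceless consonant (p/t/k/s/f). No change.
Rule 3: Final Devoicing: final consonant 'n' is not one of the voiced obstruents b/d/g/v/z. No change.
Final form: 'huzun'

huzun


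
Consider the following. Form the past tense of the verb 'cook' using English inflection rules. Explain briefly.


Apply rule: Add -ed. 'cook' becomes 'cooked'.

cooked


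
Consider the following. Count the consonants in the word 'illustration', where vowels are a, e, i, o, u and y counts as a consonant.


Consonants in 'illustration': l, l, s, t, r, t, n = 7 consonants.

7


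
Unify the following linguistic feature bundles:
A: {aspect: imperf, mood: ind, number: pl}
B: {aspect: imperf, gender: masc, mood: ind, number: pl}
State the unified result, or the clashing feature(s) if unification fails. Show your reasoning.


Compare features:
aspect: A=imperf vs B=imperf -> unified: imperf
gender: A=_ vs B=masc -> unified: masc
mood: A=ind vs B=ind -> unified: ind
number: A=pl vs B=pl -> unified: pl
No clashes found.

Unified: {aspect: imperf, gender: masc, mood: ind, number: pl}


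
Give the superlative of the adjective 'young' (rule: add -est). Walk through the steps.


Apply superlative formation (add -est): 'young' -> 'youngest'.

youngest


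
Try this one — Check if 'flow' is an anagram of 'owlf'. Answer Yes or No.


Sorted letters of 'flow': 'flow'
Sorted letters of 'owlf': 'flow'
They match.

Yes


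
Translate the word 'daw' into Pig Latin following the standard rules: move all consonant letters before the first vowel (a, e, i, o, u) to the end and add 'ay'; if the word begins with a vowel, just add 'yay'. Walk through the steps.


'daw': move consonant cluster 'd' to end and add 'ay': 'awday'.

awday


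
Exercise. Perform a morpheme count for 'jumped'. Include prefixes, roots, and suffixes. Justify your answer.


Decomposition: jump (root) + -ed (suffix) = 2 morpheme(s)

2 morphemes


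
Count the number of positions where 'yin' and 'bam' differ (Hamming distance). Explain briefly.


Alignment:
Position 1: 'y' vs 'b' = DIFFER
Position 2: 'i' vs 'a' = DIFFER
Position 3: 'n' vs 'm' = DIFFER
Total differences: 3

3


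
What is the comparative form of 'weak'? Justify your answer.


Apply comparative formation (add -er): 'weak' -> 'weaker'.

weaker


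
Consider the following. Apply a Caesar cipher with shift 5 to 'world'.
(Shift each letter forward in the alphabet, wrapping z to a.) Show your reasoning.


Shift each letter by 5: w -> b, o -> t, r -> w, l -> q, d -> i. Result: 'btwqi'.

btwqi


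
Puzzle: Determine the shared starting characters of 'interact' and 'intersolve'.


Compare from the start: 5 characters match: 'inter'. Mismatch at position 6: 'a' vs 's'.

inter


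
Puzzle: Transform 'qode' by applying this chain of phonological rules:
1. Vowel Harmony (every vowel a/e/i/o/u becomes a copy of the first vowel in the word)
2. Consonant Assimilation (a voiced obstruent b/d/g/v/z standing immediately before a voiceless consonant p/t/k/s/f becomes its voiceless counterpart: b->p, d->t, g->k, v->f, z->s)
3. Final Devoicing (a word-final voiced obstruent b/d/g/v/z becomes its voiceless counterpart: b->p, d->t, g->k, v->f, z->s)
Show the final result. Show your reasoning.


Starting form: 'qode'
Rule 1: Vowel Harmony: all vowels become 'o' (matching first vowel). 'qode' -> 'qodo'
Rule 2: Consonant Assimilation: no voiced obstruent (b/d/g/v/z) stands immediately before a voiceless consonant (p/t/k/s/f). No change.
Rule 3: Final Devoicing: the word ends in the vowel 'o', not a consonant. No change.
Final form: 'qodo'

qodo


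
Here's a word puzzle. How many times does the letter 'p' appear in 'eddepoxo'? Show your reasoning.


Letter 'p' in 'eddepoxo': found at position(s) 5 = 1 occurrence(s).

1


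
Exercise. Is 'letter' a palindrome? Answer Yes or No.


Forward: 'letter'
Reversed: 'rettel'
They differ.

No


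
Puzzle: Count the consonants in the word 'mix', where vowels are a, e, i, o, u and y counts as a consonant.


Consonants in 'mix': m, x = 2 consonants.

2


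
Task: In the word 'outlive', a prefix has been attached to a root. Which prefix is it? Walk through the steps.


The word 'outlive' = 'out' (prefix) + 'live' (root). The prefix is 'out'.

out


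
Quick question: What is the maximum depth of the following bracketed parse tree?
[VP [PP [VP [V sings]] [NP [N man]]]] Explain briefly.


Count bracket nesting levels:
'[' at pos 0: depth = 1
'[' at pos 4: depth = 2
'[' at pos 8: depth = 3
'[' at pos 12: depth = 4
'[' at pos 23: depth = 3
'[' at pos 27: depth = 4
Maximum depth reached: 4

4


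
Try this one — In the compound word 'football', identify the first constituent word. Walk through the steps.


Split 'football' into 'foot' + 'ball'. The first part is 'foot'.

foot


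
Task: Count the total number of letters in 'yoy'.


Spell out 'yoy' and number each letter: y(1), o(2), y(3). Total: 3 letters.

3


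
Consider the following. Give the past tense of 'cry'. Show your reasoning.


Apply rule: Change -y to -ied. 'cry' becomes 'cried'.

cried


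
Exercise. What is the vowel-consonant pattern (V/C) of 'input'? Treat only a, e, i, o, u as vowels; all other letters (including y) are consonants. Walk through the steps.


Letter mapping: i = V, n = C, p = C, u = V, t = C.

VCCVC


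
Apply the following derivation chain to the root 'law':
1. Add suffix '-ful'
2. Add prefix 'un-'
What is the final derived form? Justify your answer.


Step 1: Add suffix '-ful' to 'law' = 'lawful'
Step 2: Add prefix 'un-' to 'lawful' = 'unlawful'

unlawful


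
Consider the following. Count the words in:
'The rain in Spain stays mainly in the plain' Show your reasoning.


Split into words: The | rain | in | Spain | stays | mainly | in | the | plain = 9 words.

9


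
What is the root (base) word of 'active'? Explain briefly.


Remove suffix '-ive' from 'active' to get root 'act'.

act


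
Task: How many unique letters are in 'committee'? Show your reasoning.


Unique letters in 'committee': {c, e, i, m, o, t} = 6 distinct letters.

6


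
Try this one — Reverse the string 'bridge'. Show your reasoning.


Reverse 'bridge' character by character: 'egdirb'.

egdirb


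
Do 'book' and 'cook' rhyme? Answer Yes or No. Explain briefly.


Rime (stressed vowel + following sounds) of 'book': -ook = /ʊk/
Rime of 'cook': -ook = /ʊk/
/ʊk/ and /ʊk/ are the same ending sound, so the words rhyme.

Yes


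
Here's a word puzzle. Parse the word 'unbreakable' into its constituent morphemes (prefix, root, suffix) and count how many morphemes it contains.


Step 1: Identify prefix: 'un' (meaning: not/reverse)
Step 2: Identify root: 'break'
Step 3: Identify suffix(es): 'able'
Decomposition: un- (prefix: not/reverse) + break (root) + -able (suffix: capable of)
Total morphemes: 3

3 morphemes (un- (prefix: not/reverse) + break (root) + -able (suffix: capable of))


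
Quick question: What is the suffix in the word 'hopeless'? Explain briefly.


The word 'hopeless' = 'hope' (root) + '-less' (suffix). The suffix is '-less'.

less


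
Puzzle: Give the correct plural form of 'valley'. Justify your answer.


Apply rule: Add -s. 'valley' becomes 'valleys'.

valleys


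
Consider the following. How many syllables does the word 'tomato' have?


Break 'tomato' into syllables: to-ma-to -> to | ma | to = 3 syllables

3 syllables


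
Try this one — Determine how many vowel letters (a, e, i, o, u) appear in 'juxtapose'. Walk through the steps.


Vowels in 'juxtapose': u, a, o, e = 4 vowels.

4


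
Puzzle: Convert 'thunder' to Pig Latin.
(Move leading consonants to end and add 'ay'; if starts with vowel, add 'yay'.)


'thunder': move consonant cluster 'th' to end and add 'ay': 'underthay'.

underthay


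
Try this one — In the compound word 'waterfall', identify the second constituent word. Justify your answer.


Split 'waterfall' into 'water' + 'fall'. The second part is 'fall'.

fall


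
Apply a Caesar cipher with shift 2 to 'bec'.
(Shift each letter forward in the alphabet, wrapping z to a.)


Shift each letter by 2: b -> d, e -> g, c -> e. Result: 'dge'.

dge


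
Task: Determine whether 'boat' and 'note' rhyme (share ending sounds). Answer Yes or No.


Rime (stressed vowel + following sounds) of 'boat': -oat = /oʊt/
Rime of 'note': -ote = /oʊt/
/oʊt/ and /oʊt/ are the same ending sound, so the words rhyme.

Yes


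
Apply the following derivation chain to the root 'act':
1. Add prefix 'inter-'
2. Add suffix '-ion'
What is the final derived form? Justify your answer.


Step 1: Add prefix 'inter-' to 'act' = 'interact'
Step 2: Add suffix '-ion' to 'interact' = 'interaction'

interaction


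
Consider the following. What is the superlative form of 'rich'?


Apply superlative formation (add -est): 'rich' -> 'richest'.

richest


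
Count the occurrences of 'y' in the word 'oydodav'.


Letter 'y' in 'oydodav': found at position(s) 2 = 1 occurrence(s).

1


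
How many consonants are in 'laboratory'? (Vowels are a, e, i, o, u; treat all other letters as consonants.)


Consonants in 'laboratory': l, b, r, t, r, y = 6 consonants.

6


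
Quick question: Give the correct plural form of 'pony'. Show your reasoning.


Apply rule: Change -y to -ies (consonant + y). 'pony' becomes 'ponies'.

ponies


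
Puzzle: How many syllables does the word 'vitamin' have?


Break 'vitamin' into syllables: vi-ta-min -> vi | ta | min = 3 syllables

3 syllables


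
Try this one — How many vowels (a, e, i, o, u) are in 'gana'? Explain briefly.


Vowels in 'gana': a, a = 2 vowels.

2


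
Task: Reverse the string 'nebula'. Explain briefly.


Reverse 'nebula' character by character: 'aluben'.

aluben


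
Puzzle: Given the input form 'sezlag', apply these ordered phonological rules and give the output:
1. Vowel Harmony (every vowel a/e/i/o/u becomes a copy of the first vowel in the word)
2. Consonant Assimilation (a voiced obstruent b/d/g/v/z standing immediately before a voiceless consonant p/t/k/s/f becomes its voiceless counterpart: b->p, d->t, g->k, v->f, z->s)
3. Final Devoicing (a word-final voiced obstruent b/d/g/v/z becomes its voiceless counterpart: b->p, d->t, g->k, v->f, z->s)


Starting form: 'sezlag'
Rule 1: Vowel Harmony: all vowels become 'e' (matching first vowel). 'sezlag' -> 'sezleg'
Rule 2: Consonant Assimilation: no voiced obstruent (b/d/g/v/z) stands immediately before a voiceless consonant (p/t/k/s/f). No change.
Rule 3: Final Devoicing: word-final voiced obstruent 'g' becomes voiceless 'k'. 'sezleg' -> 'sezlek'
Final form: 'sezlek'

sezlek


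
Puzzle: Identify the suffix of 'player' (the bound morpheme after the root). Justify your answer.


The word 'player' = 'play' (root) + '-er' (suffix). The suffix is '-er'.

er


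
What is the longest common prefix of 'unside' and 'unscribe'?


Compare from the start: 3 characters match: 'uns'. Mismatch at position 4: 'i' vs 'c'.

uns


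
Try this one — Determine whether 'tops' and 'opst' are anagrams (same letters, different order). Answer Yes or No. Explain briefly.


Sorted letters of 'tops': 'opst'
Sorted letters of 'opst': 'opst'
They match.

Yes


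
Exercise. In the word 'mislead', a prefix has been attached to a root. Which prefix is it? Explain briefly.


The word 'mislead' = 'mis' (prefix) + 'lead' (root). The prefix is 'mis'.

mis


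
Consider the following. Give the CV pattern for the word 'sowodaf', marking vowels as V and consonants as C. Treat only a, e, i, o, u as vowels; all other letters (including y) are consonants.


Letter mapping: s = C, o = V, w = C, o = V, d = C, a = V, f = C.

CVCVCVC


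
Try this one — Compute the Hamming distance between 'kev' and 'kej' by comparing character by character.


Alignment:
Position 1: 'k' vs 'k' = match
Position 2: 'e' vs 'e' = match
Position 3: 'v' vs 'j' = DIFFER
Total differences: 1

1


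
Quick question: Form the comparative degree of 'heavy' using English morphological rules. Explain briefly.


Apply comparative formation (consonant + y: change y to i, add -er): 'heavy' -> 'heavier'.

heavier


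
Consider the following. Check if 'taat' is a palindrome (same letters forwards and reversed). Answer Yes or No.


Forward: 'taat'
Reversed: 'taat'
They are identical.

Yes


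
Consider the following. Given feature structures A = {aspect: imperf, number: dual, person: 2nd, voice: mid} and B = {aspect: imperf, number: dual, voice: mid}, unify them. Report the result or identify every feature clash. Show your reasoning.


Compare features:
aspect: A=imperf vs B=imperf -> unified: imperf
number: A=dual vs B=dual -> unified: dual
person: A=2nd vs B=_ -> unified: 2nd
voice: A=mid vs B=mid -> unified: mid
No clashes found.

Unified: {aspect: imperf, number: dual, person: 2nd, voice: mid}


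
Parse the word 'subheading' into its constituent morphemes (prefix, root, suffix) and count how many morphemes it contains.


Step 1: Identify prefix: 'sub' (meaning: below)
Step 2: Identify root: 'head'
Step 3: Identify suffix(es): 'ing'
Decomposition: sub- (prefix: below) + head (root) + -ing (suffix: ongoing/result)
Total morphemes: 3

3 morphemes (sub- (prefix: below) + head (root) + -ing (suffix: ongoing/result))


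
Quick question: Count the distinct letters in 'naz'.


Unique letters in 'naz': {a, n, z} = 3 distinct letters.

3


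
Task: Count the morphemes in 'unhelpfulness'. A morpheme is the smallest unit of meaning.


Decomposition: un- (prefix) + help (root) + -ful (suffix) + -ness (suffix) = 4 morpheme(s)

4 morphemes


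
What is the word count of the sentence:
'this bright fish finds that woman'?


Split into words: this | bright | fish | finds | that | woman = 6 words.

6


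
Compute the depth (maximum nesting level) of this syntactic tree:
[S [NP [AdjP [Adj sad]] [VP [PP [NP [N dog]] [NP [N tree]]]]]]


Count bracket nesting levels:
'[' at pos 0: depth = 1
'[' at pos 3: depth = 2
'[' at pos 7: depth = 3
'[' at pos 13: depth = 4
'[' at pos 24: depth = 3
'[' at pos 28: depth = 4
'[' at pos 32: depth = 5
'[' at pos 36: depth = 6
'[' at pos 45: depth = 5
'[' at pos 49: depth = 6
Maximum depth reached: 6

6


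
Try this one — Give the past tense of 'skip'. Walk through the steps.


Apply rule: Double final consonant and add -ed. 'skip' becomes 'skipped'.

skipped


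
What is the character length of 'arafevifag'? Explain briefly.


Spell out 'arafevifag' and number each letter: a(1), r(2), a(3), f(4), e(5), v(6), i(7), f(8), a(9), g(10). Total: 10 letters.

10
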